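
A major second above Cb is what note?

Db

C up a major second is D, so the target letter is D.
From Cb, a major second is 2 semitones up: Db.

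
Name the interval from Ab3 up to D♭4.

Counting letters A–B–C–D gives a fourth.
Ab→Db = 5 semitones, exactly the perfect fourth.

perfect fourth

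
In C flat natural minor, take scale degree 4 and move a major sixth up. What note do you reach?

Scale degree 4 of Cb natural minor is Fb.
A major sixth (9 semitones) above Fb lands on the letter D, giving Db.

Db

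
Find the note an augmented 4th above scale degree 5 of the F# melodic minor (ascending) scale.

F##

Scale degree 5 of F# melodic minor (ascending) is C#.
An augmented fourth (6 semitones) above C# lands on the letter F, giving F##.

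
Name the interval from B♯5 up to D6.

diminished third

The letter names run B→D, a span of 2 letter steps, so the interval is some kind of third.
B# to D is 2 semitones. A major third is 4, so 2 makes it diminished.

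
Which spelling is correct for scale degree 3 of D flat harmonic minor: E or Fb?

Each scale degree takes a distinct letter name. Degree 3 of a scale on D must use the letter F.
Fb and E are enharmonically the same pitch, but only Fb uses the letter F, so it is the correct spelling here.

Fb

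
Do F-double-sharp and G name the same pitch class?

Yes

F## = pitch class 7 and G = pitch class 7 — the same pitch class, so they are enharmonic equivalents.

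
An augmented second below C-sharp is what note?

A second below C lands on the letter B.
An augmented second spans 3 semitones, so C# moves to pitch class 10. On the letter B that is Bb.

Bb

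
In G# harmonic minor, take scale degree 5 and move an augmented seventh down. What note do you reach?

Eb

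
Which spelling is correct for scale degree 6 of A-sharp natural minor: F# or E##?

F#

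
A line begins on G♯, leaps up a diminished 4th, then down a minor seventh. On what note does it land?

A diminished fourth up from G# is C (letter C, 4 semitones up).
A minor seventh down from C is D (letter D, 10 semitones down).

D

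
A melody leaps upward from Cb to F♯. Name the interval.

The letter names run C→F, a span of 3 letter steps, so the interval is some kind of fourth.
Cb to F# is 7 semitones. A perfect fourth is 5, so 7 makes it doubly augmented.

doubly augmented fourth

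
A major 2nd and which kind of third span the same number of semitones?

A major second spans 2 semitones.
A third spanning 2 semitones is diminished (the major third is 4).

diminished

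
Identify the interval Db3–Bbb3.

minor sixth

The letter names run D→B, a span of 5 letter steps, so the interval is some kind of sixth.
Db to Bbb is 8 semitones. A major sixth is 9, so 8 makes it minor.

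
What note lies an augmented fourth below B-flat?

B down a perfect fourth is F#, so the target letter is F.
From Bb, an augmented fourth is 6 semitones down: Fb.

Fb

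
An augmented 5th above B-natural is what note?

B up a perfect fifth is F#, so the target letter is F.
From B, an augmented fifth is 8 semitones up: F##.

F##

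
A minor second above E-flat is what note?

E up a major second is F#, so the target letter is F.
From Eb, a minor second is 1 semitone up: Fb.

Fb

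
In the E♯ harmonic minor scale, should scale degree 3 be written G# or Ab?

Each scale degree takes a distinct letter name. Degree 3 of a scale on E must use the letter G.
G# and Ab are enharmonically the same pitch, but only G# uses the letter G, so it is the correct spelling here.

G#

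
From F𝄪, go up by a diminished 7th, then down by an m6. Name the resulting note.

G#

A diminished seventh up from F## is E (letter E, 9 semitones up).
A minor sixth down from E is G# (letter G, 8 semitones down).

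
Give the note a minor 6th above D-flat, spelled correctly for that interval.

Bbb

A sixth above D lands on the letter B.
A minor sixth spans 8 semitones, so Db moves to pitch class 9. On the letter B that is Bbb.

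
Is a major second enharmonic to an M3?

No

A major second spans 2 semitones; a major third spans 4.
The spans differ, so they are not enharmonic equivalents.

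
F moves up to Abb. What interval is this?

diminished third

The letter names run F→A, a span of 2 letter steps, so the interval is some kind of third.
F to Abb is 2 semitones. A major third is 4, so 2 makes it diminished.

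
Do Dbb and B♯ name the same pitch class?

Yes

Dbb = pitch class 0 and B# = pitch class 0 — the same pitch class, so they are enharmonic equivalents.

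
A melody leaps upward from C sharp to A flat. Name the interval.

Counting letters C–D–E–F–G–A gives a sixth.
C#→Ab = 7 semitones, 2 narrower than the major sixth (9), so diminished.

diminished sixth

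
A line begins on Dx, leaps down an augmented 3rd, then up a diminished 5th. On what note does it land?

An augmented third down from D## is B (letter B, 5 semitones down).
A diminished fifth up from B is F (letter F, 6 semitones up).

F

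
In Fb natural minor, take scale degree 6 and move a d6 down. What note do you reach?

F

Scale degree 6 of Fb natural minor is Dbb.
A diminished sixth (7 semitones) below Dbb lands on the letter F, giving F.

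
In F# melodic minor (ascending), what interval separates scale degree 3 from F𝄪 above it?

augmented sixth

Scale degree 3 of F# melodic minor (ascending) is A.
A up to F##: letters A→F make it a sixth; 10 semitones makes it augmented.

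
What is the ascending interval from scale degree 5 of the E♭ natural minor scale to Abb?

Scale degree 5 of Eb natural minor is Bb.
Bb up to Abb: letters B→A make it a seventh; 9 semitones makes it diminished.

diminished seventh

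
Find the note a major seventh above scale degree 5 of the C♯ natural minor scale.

Scale degree 5 of C# natural minor is G#.
A major seventh (11 semitones) above G# lands on the letter F, giving F##.

F##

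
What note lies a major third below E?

C

A third below E lands on the letter C.
A major third spans 4 semitones, so E moves to pitch class 0. On the letter C that is C.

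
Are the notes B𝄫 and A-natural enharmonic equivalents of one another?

Yes

Bbb = pitch class 9 and A = pitch class 9 — the same pitch class, so they are enharmonic equivalents.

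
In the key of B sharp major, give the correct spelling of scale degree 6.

G##

Degree 6 takes the letter 5 steps above B, which is G.
In major, degree 6 sits 9 semitones above the tonic. B# + 9 semitones is pitch class 9, spelled on G as G##.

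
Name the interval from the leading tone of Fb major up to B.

augmented fifth

The leading tone of Fb major is Eb.
Eb up to B: letters E→B make it a fifth; 8 semitones makes it augmented.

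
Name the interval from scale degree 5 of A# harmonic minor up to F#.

minor second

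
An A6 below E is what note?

Gb

E down a major sixth is G, so the target letter is G.
From E, an augmented sixth is 10 semitones down: Gb.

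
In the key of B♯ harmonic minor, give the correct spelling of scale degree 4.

E#

The B# harmonic minor scale runs B# C## D# E# F## G# A##.
Degree 4 is E#.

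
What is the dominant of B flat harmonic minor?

The Bb harmonic minor scale runs Bb C Db Eb F Gb A.
Degree 5 is F.

F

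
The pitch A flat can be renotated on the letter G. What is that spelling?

G#

Ab is pitch class 8. The letter G alone is pitch class 7.
To reach pitch class 8 from G requires an offset of +1 semitone, i.e. sharp: G#.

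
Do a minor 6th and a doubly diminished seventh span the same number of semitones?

A minor sixth spans 8 semitones; a doubly diminished seventh spans 8.
They are enharmonically equivalent.

Yes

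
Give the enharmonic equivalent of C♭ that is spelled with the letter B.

Plain B sits at the same pitch as Cb, so on the letter B the same pitch needs a natural: B.

B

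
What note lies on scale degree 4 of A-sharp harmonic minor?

D#

The A# harmonic minor scale runs A# B# C# D# E# F# G##.
Degree 4 is D#.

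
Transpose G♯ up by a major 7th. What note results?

G up a major seventh is F#, so the target letter is F.
From G#, a major seventh is 11 semitones up: F##.

F##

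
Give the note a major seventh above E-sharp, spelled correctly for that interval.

D##

A seventh above E lands on the letter D.
A major seventh spans 11 semitones, so E# moves to pitch class 4. On the letter D that is D##.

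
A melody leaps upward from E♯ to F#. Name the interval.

Counting letters E–F gives a second.
E#→F# = 1 semitone, 1 narrower than the major second (2), so minor.

minor second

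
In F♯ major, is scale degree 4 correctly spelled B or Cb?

Each scale degree takes a distinct letter name. Degree 4 of a scale on F must use the letter B.
B and Cb are enharmonically the same pitch, but only B uses the letter B, so it is the correct spelling here.

B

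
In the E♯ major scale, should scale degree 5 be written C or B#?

B#

Each scale degree takes a distinct letter name. Degree 5 of a scale on E must use the letter B.
B# and C are enharmonically the same pitch, but only B# uses the letter B, so it is the correct spelling here.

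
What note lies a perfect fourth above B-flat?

B up a perfect fourth is E, so the target letter is E.
From Bb, a perfect fourth is 5 semitones up: Eb.

Eb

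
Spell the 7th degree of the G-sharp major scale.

The G# major scale runs G# A# B# C# D# E# F##.
Degree 7 is F##.

F##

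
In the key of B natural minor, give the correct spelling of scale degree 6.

G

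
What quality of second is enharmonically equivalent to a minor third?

A minor third spans 3 semitones.
A second spanning 3 semitones is augmented (the major second is 2).

augmented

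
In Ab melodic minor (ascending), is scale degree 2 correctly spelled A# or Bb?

Bb

Each scale degree takes a distinct letter name. Degree 2 of a scale on A must use the letter B.
Bb and A# are enharmonically the same pitch, but only Bb uses the letter B, so it is the correct spelling here.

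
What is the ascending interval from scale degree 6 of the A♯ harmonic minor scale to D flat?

diminished sixth

Scale degree 6 of A# harmonic minor is F#.
F# up to Db: letters F→D make it a sixth; 7 semitones makes it diminished.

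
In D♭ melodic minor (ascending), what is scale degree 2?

The Db melodic minor (ascending) scale runs Db Eb Fb Gb Ab Bb C.
Degree 2 is Eb.

Eb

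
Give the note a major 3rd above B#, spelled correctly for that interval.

D##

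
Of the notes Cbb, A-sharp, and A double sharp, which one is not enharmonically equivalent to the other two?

A##

In 12-tone equal temperament, enharmonic equivalents share a pitch class. Cbb is pitch class 10; A# is pitch class 10; A## is pitch class 11.
Cbb and A# share pitch class 10, while A## is pitch class 11.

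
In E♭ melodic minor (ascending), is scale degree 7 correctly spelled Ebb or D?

Each scale degree takes a distinct letter name. Degree 7 of a scale on E must use the letter D.
D and Ebb are enharmonically the same pitch, but only D uses the letter D, so it is the correct spelling here.

D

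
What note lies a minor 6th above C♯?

A

C up a major sixth is A, so the target letter is A.
From C#, a minor sixth is 8 semitones up: A.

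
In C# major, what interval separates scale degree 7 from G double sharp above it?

Scale degree 7 of C# major is B#.
B# up to G##: letters B→G make it a sixth; 9 semitones makes it major.

major sixth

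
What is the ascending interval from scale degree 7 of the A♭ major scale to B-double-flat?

diminished third

Scale degree 7 of Ab major is G.
G up to Bbb: letters G→B make it a third; 2 semitones makes it diminished.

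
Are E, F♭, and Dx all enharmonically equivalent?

Yes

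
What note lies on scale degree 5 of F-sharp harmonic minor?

C#

The F# harmonic minor scale runs F# G# A B C# D E#.
Degree 5 is C#.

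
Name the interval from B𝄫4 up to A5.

The letter names run B→A, a span of 6 letter steps, so the interval is some kind of seventh.
Bbb to A is 12 semitones. A major seventh is 11, so 12 makes it augmented.

augmented seventh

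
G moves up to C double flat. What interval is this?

Counting letters G–A–B–C gives a fourth.
G→Cbb = 3 semitones, 2 narrower than the perfect fourth (5), so doubly diminished.

doubly diminished fourth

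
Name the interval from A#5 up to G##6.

major seventh

Counting letters A–B–C–D–E–F–G gives a seventh.
A#→G## = 11 semitones, exactly the major seventh.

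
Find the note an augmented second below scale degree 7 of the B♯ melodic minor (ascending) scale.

G#

Scale degree 7 of B# melodic minor (ascending) is A##.
An augmented second (3 semitones) below A## lands on the letter G, giving G#.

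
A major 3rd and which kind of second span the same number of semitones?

A major third spans 4 semitones.
A second spanning 4 semitones is doubly augmented (the major second is 2).

doubly augmented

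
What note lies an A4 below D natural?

Ab

A fourth below D lands on the letter A.
An augmented fourth spans 6 semitones, so D moves to pitch class 8. On the letter A that is Ab.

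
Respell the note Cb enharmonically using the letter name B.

Cb is pitch class 11. The letter B alone is pitch class 11.
Pitch class 11 on B needs no accidental: B.

B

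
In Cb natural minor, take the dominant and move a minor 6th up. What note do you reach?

Ebb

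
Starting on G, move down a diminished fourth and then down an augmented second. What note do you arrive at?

A diminished fourth down from G is D# (letter D, 4 semitones down).
An augmented second down from D# is C (letter C, 3 semitones down).

C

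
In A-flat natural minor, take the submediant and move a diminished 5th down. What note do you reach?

The submediant of Ab natural minor is Fb.
A diminished fifth (6 semitones) below Fb lands on the letter B, giving Bb.

Bb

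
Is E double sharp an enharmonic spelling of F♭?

Two spellings are enharmonically equivalent only if they share a pitch class.
Here E## → 6, Fb → 4; 4 ≠ 6, so they are not.

No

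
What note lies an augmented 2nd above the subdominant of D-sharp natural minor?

A##

The subdominant of D# natural minor is G#.
An augmented second (3 semitones) above G# lands on the letter A, giving A##.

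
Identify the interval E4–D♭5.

diminished seventh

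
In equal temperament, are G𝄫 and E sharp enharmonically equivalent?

Gbb is pitch class 5; E# is pitch class 5.
All spellings map to pitch class 5, so they are enharmonically equivalent.

Yes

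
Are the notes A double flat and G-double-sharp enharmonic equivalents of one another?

Two spellings are enharmonically equivalent only if they share a pitch class.
Here Abb → 7, G## → 9; 7 ≠ 9, so they are not.

No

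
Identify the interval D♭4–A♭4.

perfect fifth

Counting letters D–E–F–G–A gives a fifth.
Db→Ab = 7 semitones, exactly the perfect fifth.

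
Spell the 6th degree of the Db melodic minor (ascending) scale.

Bb

The Db melodic minor (ascending) scale runs Db Eb Fb Gb Ab Bb C.
Degree 6 is Bb.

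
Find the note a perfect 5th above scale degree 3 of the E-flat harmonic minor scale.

Db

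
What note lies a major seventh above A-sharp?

G##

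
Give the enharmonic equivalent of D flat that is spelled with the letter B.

Db is pitch class 1. The letter B alone is pitch class 11.
To reach pitch class 1 from B requires an offset of +2 semitones, i.e. double sharp: B##.

B##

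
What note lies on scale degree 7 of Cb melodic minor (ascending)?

Bb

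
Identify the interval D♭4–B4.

augmented sixth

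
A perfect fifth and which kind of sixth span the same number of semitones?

diminished

A perfect fifth spans 7 semitones.
A sixth spanning 7 semitones is diminished (the major sixth is 9).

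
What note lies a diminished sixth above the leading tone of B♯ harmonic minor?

F#

The leading tone of B# harmonic minor is A##.
A diminished sixth (7 semitones) above A## lands on the letter F, giving F#.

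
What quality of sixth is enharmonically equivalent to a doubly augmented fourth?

diminished

A doubly augmented fourth spans 7 semitones.
A sixth spanning 7 semitones is diminished (the major sixth is 9).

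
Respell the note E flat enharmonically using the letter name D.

Eb is pitch class 3. The letter D alone is pitch class 2.
To reach pitch class 3 from D requires an offset of +1 semitone, i.e. sharp: D#.

D#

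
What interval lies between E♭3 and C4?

major sixth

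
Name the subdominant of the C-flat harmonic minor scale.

Fb

Degree 4 takes the letter 3 steps above C, which is F.
In harmonic minor, degree 4 sits 5 semitones above the tonic. Cb + 5 semitones is pitch class 4, spelled on F as Fb.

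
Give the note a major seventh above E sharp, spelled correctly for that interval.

D##

E up a major seventh is D#, so the target letter is D.
From E#, a major seventh is 11 semitones up: D##.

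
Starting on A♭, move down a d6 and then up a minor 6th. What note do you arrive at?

A

A diminished sixth down from Ab is C# (letter C, 7 semitones down).
A minor sixth up from C# is A (letter A, 8 semitones up).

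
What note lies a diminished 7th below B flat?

C#

B down a major seventh is C, so the target letter is C.
From Bb, a diminished seventh is 9 semitones down: C#.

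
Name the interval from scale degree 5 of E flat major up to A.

major seventh

Scale degree 5 of Eb major is Bb.
Bb up to A: letters B→A make it a seventh; 11 semitones makes it major.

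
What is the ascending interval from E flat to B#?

doubly augmented fifth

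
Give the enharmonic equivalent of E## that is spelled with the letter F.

Plain F sits 1 semitone below E##, so on the letter F the same pitch needs a sharp: F#.

F#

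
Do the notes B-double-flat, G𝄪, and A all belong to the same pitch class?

Bbb = pitch class 9 and G## = pitch class 9 and A = pitch class 9 — the same pitch class, so they are enharmonic equivalents.

Yes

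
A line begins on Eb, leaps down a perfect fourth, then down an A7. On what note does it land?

Cbb

A perfect fourth down from Eb is Bb (letter B, 5 semitones down).
An augmented seventh down from Bb is Cbb (letter C, 12 semitones down).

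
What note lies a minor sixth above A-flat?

Fb

A up a major sixth is F#, so the target letter is F.
From Ab, a minor sixth is 8 semitones up: Fb.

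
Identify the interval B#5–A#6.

Counting letters B–C–D–E–F–G–A gives a seventh.
B#→A# = 10 semitones, 1 narrower than the major seventh (11), so minor.

minor seventh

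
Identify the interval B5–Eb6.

diminished fourth

The letter names run B→E, a span of 3 letter steps, so the interval is some kind of fourth.
B to Eb is 4 semitones. A perfect fourth is 5, so 4 makes it diminished.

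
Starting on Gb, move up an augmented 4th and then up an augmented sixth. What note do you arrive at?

A#

An augmented fourth up from Gb is C (letter C, 6 semitones up).
An augmented sixth up from C is A# (letter A, 10 semitones up).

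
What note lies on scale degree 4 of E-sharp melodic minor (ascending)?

A#

Degree 4 takes the letter 3 steps above E, which is A.
In melodic minor (ascending), degree 4 sits 5 semitones above the tonic. E# + 5 semitones is pitch class 10, spelled on A as A#.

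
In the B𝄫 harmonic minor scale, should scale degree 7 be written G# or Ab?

Each scale degree takes a distinct letter name. Degree 7 of a scale on B must use the letter A.
Ab and G# are enharmonically the same pitch, but only Ab uses the letter A, so it is the correct spelling here.

Ab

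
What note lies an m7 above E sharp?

D#

A seventh above E lands on the letter D.
A minor seventh spans 10 semitones, so E# moves to pitch class 3. On the letter D that is D#.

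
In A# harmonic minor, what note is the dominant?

E#

The A# harmonic minor scale runs A# B# C# D# E# F# G##.
Degree 5 is E#.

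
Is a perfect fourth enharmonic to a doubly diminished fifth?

Yes

A perfect fourth spans 5 semitones; a doubly diminished fifth spans 5.
They are enharmonically equivalent.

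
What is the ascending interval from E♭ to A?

augmented fourth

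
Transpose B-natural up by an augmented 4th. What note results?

E#

B up a perfect fourth is E, so the target letter is E.
From B, an augmented fourth is 6 semitones up: E#.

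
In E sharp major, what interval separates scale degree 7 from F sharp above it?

Scale degree 7 of E# major is D##.
D## up to F#: letters D→F make it a third; 2 semitones makes it diminished.

diminished third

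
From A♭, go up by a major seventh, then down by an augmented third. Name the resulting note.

A major seventh up from Ab is G (letter G, 11 semitones up).
An augmented third down from G is Ebb (letter E, 5 semitones down).

Ebb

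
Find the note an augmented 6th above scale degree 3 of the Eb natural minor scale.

Scale degree 3 of Eb natural minor is Gb.
An augmented sixth (10 semitones) above Gb lands on the letter E, giving E.

E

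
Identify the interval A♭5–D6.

augmented fourth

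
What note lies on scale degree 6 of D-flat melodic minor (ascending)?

Degree 6 takes the letter 5 steps above D, which is B.
In melodic minor (ascending), degree 6 sits 9 semitones above the tonic. Db + 9 semitones is pitch class 10, spelled on B as Bb.

Bb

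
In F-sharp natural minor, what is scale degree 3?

Degree 3 takes the letter 2 steps above F, which is A.
In natural minor, degree 3 sits 3 semitones above the tonic. F# + 3 semitones is pitch class 9, spelled on A as A.

A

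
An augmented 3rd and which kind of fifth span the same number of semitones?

An augmented third spans 5 semitones.
A fifth spanning 5 semitones is doubly diminished (the perfect fifth is 7).

doubly diminished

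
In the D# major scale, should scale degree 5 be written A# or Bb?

A#

Each scale degree takes a distinct letter name. Degree 5 of a scale on D must use the letter A.
A# and Bb are enharmonically the same pitch, but only A# uses the letter A, so it is the correct spelling here.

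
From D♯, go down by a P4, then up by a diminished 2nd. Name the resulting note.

Bb

A perfect fourth down from D# is A# (letter A, 5 semitones down).
A diminished second up from A# is Bb (letter B, 0 semitones up).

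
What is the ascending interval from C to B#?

augmented seventh

Counting letters C–D–E–F–G–A–B gives a seventh.
C→B# = 12 semitones, 1 wider than the major seventh (11), so augmented.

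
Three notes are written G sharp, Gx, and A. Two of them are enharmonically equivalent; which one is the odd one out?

G#

In 12-tone equal temperament, enharmonic equivalents share a pitch class. G# is pitch class 8; G## is pitch class 9; A is pitch class 9.
G## and A share pitch class 9, while G# is pitch class 8.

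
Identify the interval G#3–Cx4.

The letter names run G→C, a span of 3 letter steps, so the interval is some kind of fourth.
G# to C## is 6 semitones. A perfect fourth is 5, so 6 makes it augmented.

augmented fourth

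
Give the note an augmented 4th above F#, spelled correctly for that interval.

F up a perfect fourth is Bb, so the target letter is B.
From F#, an augmented fourth is 6 semitones up: B#.

B#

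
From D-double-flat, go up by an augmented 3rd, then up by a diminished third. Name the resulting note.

An augmented third up from Dbb is F (letter F, 5 semitones up).
A diminished third up from F is Abb (letter A, 2 semitones up).

Abb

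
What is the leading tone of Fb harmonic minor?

Eb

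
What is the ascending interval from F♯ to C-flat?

Counting letters F–G–A–B–C gives a fifth.
F#→Cb = 5 semitones, 2 narrower than the perfect fifth (7), so doubly diminished.

doubly diminished fifth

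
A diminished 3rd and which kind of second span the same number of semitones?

A diminished third spans 2 semitones.
A second spanning 2 semitones is major (the major second is 2).

major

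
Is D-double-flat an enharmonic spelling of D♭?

Dbb is pitch class 0; Db is pitch class 1.
The pitch classes differ (0 vs. 1), so they are not enharmonic equivalents.

No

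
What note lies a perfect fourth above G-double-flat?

Cbb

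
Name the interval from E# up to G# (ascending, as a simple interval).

Counting letters E–F–G gives a third.
E#→G# = 3 semitones, 1 narrower than the major third (4), so minor.

minor third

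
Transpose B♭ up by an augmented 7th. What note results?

A seventh above B lands on the letter A.
An augmented seventh spans 12 semitones, so Bb moves to pitch class 10. On the letter A that is A#.

A#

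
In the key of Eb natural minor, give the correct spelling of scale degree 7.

Db

The Eb natural minor scale runs Eb F Gb Ab Bb Cb Db.
Degree 7 is Db.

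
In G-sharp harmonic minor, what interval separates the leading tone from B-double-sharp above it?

The leading tone of G# harmonic minor is F##.
F## up to B##: letters F→B make it a fourth; 6 semitones makes it augmented.

augmented fourth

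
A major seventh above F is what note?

E

A seventh above F lands on the letter E.
A major seventh spans 11 semitones, so F moves to pitch class 4. On the letter E that is E.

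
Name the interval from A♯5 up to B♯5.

major second

Counting letters A–B gives a second.
A#→B# = 2 semitones, exactly the major second.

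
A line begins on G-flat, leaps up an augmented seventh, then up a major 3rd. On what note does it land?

An augmented seventh up from Gb is F# (letter F, 12 semitones up).
A major third up from F# is A# (letter A, 4 semitones up).

A#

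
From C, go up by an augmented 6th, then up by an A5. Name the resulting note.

An augmented sixth up from C is A# (letter A, 10 semitones up).
An augmented fifth up from A# is E## (letter E, 8 semitones up).

E##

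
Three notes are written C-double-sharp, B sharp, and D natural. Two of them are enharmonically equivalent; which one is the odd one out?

In 12-tone equal temperament, enharmonic equivalents share a pitch class. C## is pitch class 2; B# is pitch class 0; D is pitch class 2.
C## and D share pitch class 2, while B# is pitch class 0.

B#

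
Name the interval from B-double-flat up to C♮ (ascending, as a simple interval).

The letter names run B→C, a span of 1 letter step, so the interval is some kind of second.
Bbb to C is 3 semitones. A major second is 2, so 3 makes it augmented.

augmented second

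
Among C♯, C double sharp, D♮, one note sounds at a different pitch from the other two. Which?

C#

In 12-tone equal temperament, enharmonic equivalents share a pitch class. C# is pitch class 1; C## is pitch class 2; D is pitch class 2.
C## and D share pitch class 2, while C# is pitch class 1.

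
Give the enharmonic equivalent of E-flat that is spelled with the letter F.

Eb is pitch class 3. The letter F alone is pitch class 5.
To reach pitch class 3 from F requires an offset of -2 semitones, i.e. double flat: Fbb.

Fbb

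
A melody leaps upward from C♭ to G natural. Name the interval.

augmented fifth

Counting letters C–D–E–F–G gives a fifth.
Cb→G = 8 semitones, 1 wider than the perfect fifth (7), so augmented.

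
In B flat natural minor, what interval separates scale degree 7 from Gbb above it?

Scale degree 7 of Bb natural minor is Ab.
Ab up to Gbb: letters A→G make it a seventh; 9 semitones makes it diminished.

diminished seventh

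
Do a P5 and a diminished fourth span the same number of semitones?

A perfect fifth spans 7 semitones; a diminished fourth spans 4.
The spans differ, so they are not enharmonic equivalents.

No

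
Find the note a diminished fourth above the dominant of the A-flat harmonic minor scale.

Abb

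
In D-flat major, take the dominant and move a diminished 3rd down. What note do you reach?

F#

The dominant of Db major is Ab.
A diminished third (2 semitones) below Ab lands on the letter F, giving F#.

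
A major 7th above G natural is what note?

G up a major seventh is F#, so the target letter is F.
From G, a major seventh is 11 semitones up: F#.

F#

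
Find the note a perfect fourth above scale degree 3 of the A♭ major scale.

F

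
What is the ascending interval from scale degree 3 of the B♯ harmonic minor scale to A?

Scale degree 3 of B# harmonic minor is D#.
D# up to A: letters D→A make it a fifth; 6 semitones makes it diminished.

diminished fifth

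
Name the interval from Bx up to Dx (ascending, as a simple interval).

Counting letters B–C–D gives a third.
B##→D## = 3 semitones, 1 narrower than the major third (4), so minor.

minor third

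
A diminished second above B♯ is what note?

C

B up a major second is C#, so the target letter is C.
From B#, a diminished second is 0 semitones up: C.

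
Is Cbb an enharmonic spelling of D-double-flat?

No

Cbb is pitch class 10; Dbb is pitch class 0.
The pitch classes differ (10 vs. 0), so they are not enharmonic equivalents.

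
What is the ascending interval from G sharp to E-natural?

Counting letters G–A–B–C–D–E gives a sixth.
G#→E = 8 semitones, 1 narrower than the major sixth (9), so minor.

minor sixth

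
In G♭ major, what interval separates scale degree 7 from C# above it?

augmented fifth

Scale degree 7 of Gb major is F.
F up to C#: letters F→C make it a fifth; 8 semitones makes it augmented.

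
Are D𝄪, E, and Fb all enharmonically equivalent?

Yes

D## is pitch class 4; E is pitch class 4; Fb is pitch class 4.
All spellings map to pitch class 4, so they are enharmonically equivalent.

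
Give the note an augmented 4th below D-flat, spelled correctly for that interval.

Abb

A fourth below D lands on the letter A.
An augmented fourth spans 6 semitones, so Db moves to pitch class 7. On the letter A that is Abb.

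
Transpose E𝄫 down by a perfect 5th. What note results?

Abb

E down a perfect fifth is A, so the target letter is A.
From Ebb, a perfect fifth is 7 semitones down: Abb.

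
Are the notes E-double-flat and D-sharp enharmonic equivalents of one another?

No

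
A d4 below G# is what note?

D##

G down a perfect fourth is D, so the target letter is D.
From G#, a diminished fourth is 4 semitones down: D##.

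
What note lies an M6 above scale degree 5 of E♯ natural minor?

G##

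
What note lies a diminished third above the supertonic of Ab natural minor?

The supertonic of Ab natural minor is Bb.
A diminished third (2 semitones) above Bb lands on the letter D, giving Dbb.

Dbb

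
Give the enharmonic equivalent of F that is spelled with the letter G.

F is pitch class 5. The letter G alone is pitch class 7.
To reach pitch class 5 from G requires an offset of -2 semitones, i.e. double flat: Gbb.

Gbb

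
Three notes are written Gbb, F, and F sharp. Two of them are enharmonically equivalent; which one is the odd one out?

F#

In 12-tone equal temperament, enharmonic equivalents share a pitch class. Gbb is pitch class 5; F is pitch class 5; F# is pitch class 6.
Gbb and F share pitch class 5, while F# is pitch class 6.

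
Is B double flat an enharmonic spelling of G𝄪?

Bbb = pitch class 9 and G## = pitch class 9 — the same pitch class, so they are enharmonic equivalents.

Yes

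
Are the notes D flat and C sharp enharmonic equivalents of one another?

Yes

Db = pitch class 1 and C# = pitch class 1 — the same pitch class, so they are enharmonic equivalents.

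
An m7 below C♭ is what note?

Db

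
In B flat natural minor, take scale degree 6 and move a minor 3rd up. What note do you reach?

Scale degree 6 of Bb natural minor is Gb.
A minor third (3 semitones) above Gb lands on the letter B, giving Bbb.

Bbb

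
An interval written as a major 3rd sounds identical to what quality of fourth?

diminished

A major third spans 4 semitones.
A fourth spanning 4 semitones is diminished (the perfect fourth is 5).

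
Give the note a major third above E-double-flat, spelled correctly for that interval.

Gb

A third above E lands on the letter G.
A major third spans 4 semitones, so Ebb moves to pitch class 6. On the letter G that is Gb.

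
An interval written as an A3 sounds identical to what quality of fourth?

An augmented third spans 5 semitones.
A fourth spanning 5 semitones is perfect (the perfect fourth is 5).

perfect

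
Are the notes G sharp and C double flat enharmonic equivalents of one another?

No

G# is pitch class 8; Cbb is pitch class 10.
The pitch classes differ (8 vs. 10), so they are not enharmonic equivalents.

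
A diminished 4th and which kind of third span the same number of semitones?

major

A diminished fourth spans 4 semitones.
A third spanning 4 semitones is major (the major third is 4).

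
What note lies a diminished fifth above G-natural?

Db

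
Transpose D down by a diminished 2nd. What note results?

D down a major second is C, so the target letter is C.
From D, a diminished second is 0 semitones down: C##.

C##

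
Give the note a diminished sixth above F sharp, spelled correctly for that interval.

Db

F up a major sixth is D, so the target letter is D.
From F#, a diminished sixth is 7 semitones up: Db.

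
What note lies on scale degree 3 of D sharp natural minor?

F#

The D# natural minor scale runs D# E# F# G# A# B C#.
Degree 3 is F#.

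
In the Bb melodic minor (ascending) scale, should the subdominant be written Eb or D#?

Eb

Each scale degree takes a distinct letter name. Degree 4 of a scale on B must use the letter E.
Eb and D# are enharmonically the same pitch, but only Eb uses the letter E, so it is the correct spelling here.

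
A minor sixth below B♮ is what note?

A sixth below B lands on the letter D.
A minor sixth spans 8 semitones, so B moves to pitch class 3. On the letter D that is D#.

D#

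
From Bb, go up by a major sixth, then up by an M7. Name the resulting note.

A major sixth up from Bb is G (letter G, 9 semitones up).
A major seventh up from G is F# (letter F, 11 semitones up).

F#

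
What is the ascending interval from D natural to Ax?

doubly augmented fifth

The letter names run D→A, a span of 4 letter steps, so the interval is some kind of fifth.
D to A## is 9 semitones. A perfect fifth is 7, so 9 makes it doubly augmented.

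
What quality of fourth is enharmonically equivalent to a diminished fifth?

augmented

A diminished fifth spans 6 semitones.
A fourth spanning 6 semitones is augmented (the perfect fourth is 5).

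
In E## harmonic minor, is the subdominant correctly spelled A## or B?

Each scale degree takes a distinct letter name. Degree 4 of a scale on E must use the letter A.
A## and B are enharmonically the same pitch, but only A## uses the letter A, so it is the correct spelling here.

A##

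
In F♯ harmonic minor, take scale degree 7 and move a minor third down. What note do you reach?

C##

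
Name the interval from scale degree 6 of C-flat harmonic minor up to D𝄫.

perfect fourth

Scale degree 6 of Cb harmonic minor is Abb.
Abb up to Dbb: letters A→D make it a fourth; 5 semitones makes it perfect.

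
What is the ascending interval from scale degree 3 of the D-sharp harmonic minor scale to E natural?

Scale degree 3 of D# harmonic minor is F#.
F# up to E: letters F→E make it a seventh; 10 semitones makes it minor.

minor seventh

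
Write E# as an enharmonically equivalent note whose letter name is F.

Plain F sits at the same pitch as E#, so on the letter F the same pitch needs a natural: F.

F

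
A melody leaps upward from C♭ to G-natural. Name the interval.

augmented fifth

The letter names run C→G, a span of 4 letter steps, so the interval is some kind of fifth.
Cb to G is 8 semitones. A perfect fifth is 7, so 8 makes it augmented.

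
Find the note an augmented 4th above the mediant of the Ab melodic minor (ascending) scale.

F

The mediant of Ab melodic minor (ascending) is Cb.
An augmented fourth (6 semitones) above Cb lands on the letter F, giving F.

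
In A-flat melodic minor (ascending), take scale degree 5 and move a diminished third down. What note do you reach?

Scale degree 5 of Ab melodic minor (ascending) is Eb.
A diminished third (2 semitones) below Eb lands on the letter C, giving C#.

C#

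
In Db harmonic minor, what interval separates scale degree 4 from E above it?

Scale degree 4 of Db harmonic minor is Gb.
Gb up to E: letters G→E make it a sixth; 10 semitones makes it augmented.

augmented sixth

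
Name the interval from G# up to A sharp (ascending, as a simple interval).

Counting letters G–A gives a second.
G#→A# = 2 semitones, exactly the major second.

major second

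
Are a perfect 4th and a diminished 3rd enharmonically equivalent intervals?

No

A perfect fourth spans 5 semitones; a diminished third spans 2.
The spans differ, so they are not enharmonic equivalents.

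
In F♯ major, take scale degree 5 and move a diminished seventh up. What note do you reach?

Bb

Scale degree 5 of F# major is C#.
A diminished seventh (9 semitones) above C# lands on the letter B, giving Bb.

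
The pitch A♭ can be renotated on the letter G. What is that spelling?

Plain G sits 1 semitone below Ab, so on the letter G the same pitch needs a sharp: G#.

G#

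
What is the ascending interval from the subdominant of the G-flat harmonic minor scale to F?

The subdominant of Gb harmonic minor is Cb.
Cb up to F: letters C→F make it a fourth; 6 semitones makes it augmented.

augmented fourth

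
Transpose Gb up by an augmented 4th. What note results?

C

A fourth above G lands on the letter C.
An augmented fourth spans 6 semitones, so Gb moves to pitch class 0. On the letter C that is C.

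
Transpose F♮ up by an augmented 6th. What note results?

F up a major sixth is D, so the target letter is D.
From F, an augmented sixth is 10 semitones up: D#.

D#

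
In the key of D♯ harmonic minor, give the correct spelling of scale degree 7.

C##

Degree 7 takes the letter 6 steps above D, which is C.
In harmonic minor, degree 7 sits 11 semitones above the tonic. D# + 11 semitones is pitch class 2, spelled on C as C##.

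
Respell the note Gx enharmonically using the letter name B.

Bbb

G## is pitch class 9. The letter B alone is pitch class 11.
To reach pitch class 9 from B requires an offset of -2 semitones, i.e. double flat: Bbb.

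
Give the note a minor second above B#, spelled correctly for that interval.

C#

A second above B lands on the letter C.
A minor second spans 1 semitone, so B# moves to pitch class 1. On the letter C that is C#.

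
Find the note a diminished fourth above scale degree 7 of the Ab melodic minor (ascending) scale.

Scale degree 7 of Ab melodic minor (ascending) is G.
A diminished fourth (4 semitones) above G lands on the letter C, giving Cb.

Cb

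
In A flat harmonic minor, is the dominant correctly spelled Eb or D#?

Eb

Each scale degree takes a distinct letter name. Degree 5 of a scale on A must use the letter E.
Eb and D# are enharmonically the same pitch, but only Eb uses the letter E, so it is the correct spelling here.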